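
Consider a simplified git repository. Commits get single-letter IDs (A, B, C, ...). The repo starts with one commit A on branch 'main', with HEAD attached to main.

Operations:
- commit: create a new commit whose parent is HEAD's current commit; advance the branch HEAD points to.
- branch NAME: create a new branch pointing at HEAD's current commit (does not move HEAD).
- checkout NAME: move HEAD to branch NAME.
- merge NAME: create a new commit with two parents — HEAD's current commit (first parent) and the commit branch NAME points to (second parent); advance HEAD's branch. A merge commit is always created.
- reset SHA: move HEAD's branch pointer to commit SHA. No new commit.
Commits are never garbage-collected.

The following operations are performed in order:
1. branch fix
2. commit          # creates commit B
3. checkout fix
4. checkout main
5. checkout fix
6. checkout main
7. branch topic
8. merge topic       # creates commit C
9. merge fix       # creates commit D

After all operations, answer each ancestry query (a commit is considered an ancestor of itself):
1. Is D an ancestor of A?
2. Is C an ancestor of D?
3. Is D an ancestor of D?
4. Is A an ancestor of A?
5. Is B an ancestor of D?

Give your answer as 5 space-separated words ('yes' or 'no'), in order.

After op 1 (branch): HEAD=main@A [fix=A main=A]
After op 2 (commit): HEAD=main@B [fix=A main=B]
After op 3 (checkout): HEAD=fix@A [fix=A main=B]
After op 4 (checkout): HEAD=main@B [fix=A main=B]
After op 5 (checkout): HEAD=fix@A [fix=A main=B]
After op 6 (checkout): HEAD=main@B [fix=A main=B]
After op 7 (branch): HEAD=main@B [fix=A main=B topic=B]
After op 8 (merge): HEAD=main@C [fix=A main=C topic=B]
After op 9 (merge): HEAD=main@D [fix=A main=D topic=B]
ancestors(A) = {A}; D in? no
ancestors(D) = {A,B,C,D}; C in? yes
ancestors(D) = {A,B,C,D}; D in? yes
ancestors(A) = {A}; A in? yes
ancestors(D) = {A,B,C,D}; B in? yes

Answer: no yes yes yes yes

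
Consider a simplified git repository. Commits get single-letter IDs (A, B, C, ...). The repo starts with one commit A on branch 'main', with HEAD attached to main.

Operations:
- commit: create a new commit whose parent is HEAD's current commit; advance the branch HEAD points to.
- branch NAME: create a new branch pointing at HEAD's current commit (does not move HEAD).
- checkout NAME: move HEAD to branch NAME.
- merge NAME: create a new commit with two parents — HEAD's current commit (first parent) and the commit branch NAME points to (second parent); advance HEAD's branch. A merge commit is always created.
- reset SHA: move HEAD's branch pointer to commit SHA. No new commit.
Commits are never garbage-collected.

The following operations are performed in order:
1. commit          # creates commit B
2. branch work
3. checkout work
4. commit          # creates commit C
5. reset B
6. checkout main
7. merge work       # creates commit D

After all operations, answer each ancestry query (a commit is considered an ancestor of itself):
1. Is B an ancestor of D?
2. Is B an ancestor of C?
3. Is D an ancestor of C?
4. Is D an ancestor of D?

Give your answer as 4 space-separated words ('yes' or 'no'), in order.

Answer: yes yes no yes

Derivation:
After op 1 (commit): HEAD=main@B [main=B]
After op 2 (branch): HEAD=main@B [main=B work=B]
After op 3 (checkout): HEAD=work@B [main=B work=B]
After op 4 (commit): HEAD=work@C [main=B work=C]
After op 5 (reset): HEAD=work@B [main=B work=B]
After op 6 (checkout): HEAD=main@B [main=B work=B]
After op 7 (merge): HEAD=main@D [main=D work=B]
ancestors(D) = {A,B,D}; B in? yes
ancestors(C) = {A,B,C}; B in? yes
ancestors(C) = {A,B,C}; D in? no
ancestors(D) = {A,B,D}; D in? yes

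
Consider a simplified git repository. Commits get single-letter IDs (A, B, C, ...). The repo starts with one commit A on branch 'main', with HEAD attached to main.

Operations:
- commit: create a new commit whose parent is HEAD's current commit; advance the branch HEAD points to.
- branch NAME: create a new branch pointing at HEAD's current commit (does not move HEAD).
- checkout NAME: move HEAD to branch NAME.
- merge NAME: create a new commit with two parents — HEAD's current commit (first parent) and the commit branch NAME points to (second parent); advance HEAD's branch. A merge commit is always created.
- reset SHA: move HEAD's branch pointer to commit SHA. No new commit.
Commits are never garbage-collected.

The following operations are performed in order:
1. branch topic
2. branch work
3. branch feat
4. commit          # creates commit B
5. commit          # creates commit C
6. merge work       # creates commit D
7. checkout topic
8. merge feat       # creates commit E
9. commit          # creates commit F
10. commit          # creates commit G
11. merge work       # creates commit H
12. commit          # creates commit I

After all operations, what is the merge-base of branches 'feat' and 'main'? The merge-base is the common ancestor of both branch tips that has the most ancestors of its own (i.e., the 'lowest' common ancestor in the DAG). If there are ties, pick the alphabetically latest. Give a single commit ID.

After op 1 (branch): HEAD=main@A [main=A topic=A]
After op 2 (branch): HEAD=main@A [main=A topic=A work=A]
After op 3 (branch): HEAD=main@A [feat=A main=A topic=A work=A]
After op 4 (commit): HEAD=main@B [feat=A main=B topic=A work=A]
After op 5 (commit): HEAD=main@C [feat=A main=C topic=A work=A]
After op 6 (merge): HEAD=main@D [feat=A main=D topic=A work=A]
After op 7 (checkout): HEAD=topic@A [feat=A main=D topic=A work=A]
After op 8 (merge): HEAD=topic@E [feat=A main=D topic=E work=A]
After op 9 (commit): HEAD=topic@F [feat=A main=D topic=F work=A]
After op 10 (commit): HEAD=topic@G [feat=A main=D topic=G work=A]
After op 11 (merge): HEAD=topic@H [feat=A main=D topic=H work=A]
After op 12 (commit): HEAD=topic@I [feat=A main=D topic=I work=A]
ancestors(feat=A): ['A']
ancestors(main=D): ['A', 'B', 'C', 'D']
common: ['A']

Answer: A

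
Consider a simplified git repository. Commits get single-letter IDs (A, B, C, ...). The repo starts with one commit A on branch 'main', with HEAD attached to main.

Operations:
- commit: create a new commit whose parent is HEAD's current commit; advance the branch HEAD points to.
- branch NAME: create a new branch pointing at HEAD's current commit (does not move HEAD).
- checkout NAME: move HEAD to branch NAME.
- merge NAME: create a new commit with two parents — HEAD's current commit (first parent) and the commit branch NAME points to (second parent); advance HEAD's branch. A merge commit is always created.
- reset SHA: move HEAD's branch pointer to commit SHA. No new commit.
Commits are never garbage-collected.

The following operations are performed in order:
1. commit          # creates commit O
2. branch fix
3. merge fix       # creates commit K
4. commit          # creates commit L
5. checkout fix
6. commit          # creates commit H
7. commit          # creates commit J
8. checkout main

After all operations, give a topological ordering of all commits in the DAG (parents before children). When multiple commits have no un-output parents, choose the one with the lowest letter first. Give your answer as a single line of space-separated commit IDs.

After op 1 (commit): HEAD=main@O [main=O]
After op 2 (branch): HEAD=main@O [fix=O main=O]
After op 3 (merge): HEAD=main@K [fix=O main=K]
After op 4 (commit): HEAD=main@L [fix=O main=L]
After op 5 (checkout): HEAD=fix@O [fix=O main=L]
After op 6 (commit): HEAD=fix@H [fix=H main=L]
After op 7 (commit): HEAD=fix@J [fix=J main=L]
After op 8 (checkout): HEAD=main@L [fix=J main=L]
commit A: parents=[]
commit H: parents=['O']
commit J: parents=['H']
commit K: parents=['O', 'O']
commit L: parents=['K']
commit O: parents=['A']

Answer: A O H J K L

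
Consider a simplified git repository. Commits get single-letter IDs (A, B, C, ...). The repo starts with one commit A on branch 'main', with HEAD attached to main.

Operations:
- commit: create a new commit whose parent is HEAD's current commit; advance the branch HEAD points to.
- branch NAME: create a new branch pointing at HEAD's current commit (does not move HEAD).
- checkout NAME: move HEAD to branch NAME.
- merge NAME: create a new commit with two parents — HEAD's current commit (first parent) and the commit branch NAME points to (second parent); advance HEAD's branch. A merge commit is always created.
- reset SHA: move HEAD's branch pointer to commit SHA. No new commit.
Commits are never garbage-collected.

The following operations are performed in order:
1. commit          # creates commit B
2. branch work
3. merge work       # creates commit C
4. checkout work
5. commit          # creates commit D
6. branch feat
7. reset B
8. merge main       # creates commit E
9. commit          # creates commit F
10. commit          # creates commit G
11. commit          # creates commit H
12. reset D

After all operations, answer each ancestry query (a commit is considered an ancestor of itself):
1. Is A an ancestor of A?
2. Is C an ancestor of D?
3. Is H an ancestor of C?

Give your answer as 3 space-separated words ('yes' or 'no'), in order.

After op 1 (commit): HEAD=main@B [main=B]
After op 2 (branch): HEAD=main@B [main=B work=B]
After op 3 (merge): HEAD=main@C [main=C work=B]
After op 4 (checkout): HEAD=work@B [main=C work=B]
After op 5 (commit): HEAD=work@D [main=C work=D]
After op 6 (branch): HEAD=work@D [feat=D main=C work=D]
After op 7 (reset): HEAD=work@B [feat=D main=C work=B]
After op 8 (merge): HEAD=work@E [feat=D main=C work=E]
After op 9 (commit): HEAD=work@F [feat=D main=C work=F]
After op 10 (commit): HEAD=work@G [feat=D main=C work=G]
After op 11 (commit): HEAD=work@H [feat=D main=C work=H]
After op 12 (reset): HEAD=work@D [feat=D main=C work=D]
ancestors(A) = {A}; A in? yes
ancestors(D) = {A,B,D}; C in? no
ancestors(C) = {A,B,C}; H in? no

Answer: yes no no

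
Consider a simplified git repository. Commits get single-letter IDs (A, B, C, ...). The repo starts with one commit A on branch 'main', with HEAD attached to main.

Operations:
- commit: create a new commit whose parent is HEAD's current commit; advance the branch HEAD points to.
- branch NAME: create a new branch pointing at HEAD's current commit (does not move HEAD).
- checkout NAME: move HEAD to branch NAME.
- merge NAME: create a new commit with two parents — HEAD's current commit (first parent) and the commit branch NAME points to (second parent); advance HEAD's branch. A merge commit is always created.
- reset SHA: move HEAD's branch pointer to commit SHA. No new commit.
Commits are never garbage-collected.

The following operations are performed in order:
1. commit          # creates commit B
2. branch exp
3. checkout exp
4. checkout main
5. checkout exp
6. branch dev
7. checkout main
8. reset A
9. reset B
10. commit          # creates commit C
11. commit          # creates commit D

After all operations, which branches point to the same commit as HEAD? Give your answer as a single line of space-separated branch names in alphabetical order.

Answer: main

Derivation:
After op 1 (commit): HEAD=main@B [main=B]
After op 2 (branch): HEAD=main@B [exp=B main=B]
After op 3 (checkout): HEAD=exp@B [exp=B main=B]
After op 4 (checkout): HEAD=main@B [exp=B main=B]
After op 5 (checkout): HEAD=exp@B [exp=B main=B]
After op 6 (branch): HEAD=exp@B [dev=B exp=B main=B]
After op 7 (checkout): HEAD=main@B [dev=B exp=B main=B]
After op 8 (reset): HEAD=main@A [dev=B exp=B main=A]
After op 9 (reset): HEAD=main@B [dev=B exp=B main=B]
After op 10 (commit): HEAD=main@C [dev=B exp=B main=C]
After op 11 (commit): HEAD=main@D [dev=B exp=B main=D]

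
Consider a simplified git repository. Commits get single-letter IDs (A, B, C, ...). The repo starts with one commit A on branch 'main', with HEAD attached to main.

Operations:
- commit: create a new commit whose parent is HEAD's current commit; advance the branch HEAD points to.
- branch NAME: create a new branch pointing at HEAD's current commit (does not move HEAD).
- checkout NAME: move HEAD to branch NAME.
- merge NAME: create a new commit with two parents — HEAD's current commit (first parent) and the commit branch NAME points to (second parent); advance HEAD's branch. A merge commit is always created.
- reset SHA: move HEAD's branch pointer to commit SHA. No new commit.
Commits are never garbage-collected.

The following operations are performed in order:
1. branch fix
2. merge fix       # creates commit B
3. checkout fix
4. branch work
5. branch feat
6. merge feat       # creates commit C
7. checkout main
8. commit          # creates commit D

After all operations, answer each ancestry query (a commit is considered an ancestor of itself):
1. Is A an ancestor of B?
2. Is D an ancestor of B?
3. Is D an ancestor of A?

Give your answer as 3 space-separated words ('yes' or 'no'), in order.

After op 1 (branch): HEAD=main@A [fix=A main=A]
After op 2 (merge): HEAD=main@B [fix=A main=B]
After op 3 (checkout): HEAD=fix@A [fix=A main=B]
After op 4 (branch): HEAD=fix@A [fix=A main=B work=A]
After op 5 (branch): HEAD=fix@A [feat=A fix=A main=B work=A]
After op 6 (merge): HEAD=fix@C [feat=A fix=C main=B work=A]
After op 7 (checkout): HEAD=main@B [feat=A fix=C main=B work=A]
After op 8 (commit): HEAD=main@D [feat=A fix=C main=D work=A]
ancestors(B) = {A,B}; A in? yes
ancestors(B) = {A,B}; D in? no
ancestors(A) = {A}; D in? no

Answer: yes no no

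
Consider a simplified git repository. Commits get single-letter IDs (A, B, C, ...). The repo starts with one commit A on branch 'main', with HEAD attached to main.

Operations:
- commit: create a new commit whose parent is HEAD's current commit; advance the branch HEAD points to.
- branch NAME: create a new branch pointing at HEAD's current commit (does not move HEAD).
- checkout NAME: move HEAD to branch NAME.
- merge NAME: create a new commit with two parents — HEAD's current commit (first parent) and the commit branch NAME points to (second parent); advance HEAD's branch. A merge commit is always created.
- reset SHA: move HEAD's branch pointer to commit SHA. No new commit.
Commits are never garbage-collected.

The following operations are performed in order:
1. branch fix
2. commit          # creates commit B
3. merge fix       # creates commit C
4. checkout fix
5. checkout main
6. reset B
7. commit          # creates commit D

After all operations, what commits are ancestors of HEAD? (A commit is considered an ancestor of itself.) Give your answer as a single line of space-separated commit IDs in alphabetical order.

Answer: A B D

Derivation:
After op 1 (branch): HEAD=main@A [fix=A main=A]
After op 2 (commit): HEAD=main@B [fix=A main=B]
After op 3 (merge): HEAD=main@C [fix=A main=C]
After op 4 (checkout): HEAD=fix@A [fix=A main=C]
After op 5 (checkout): HEAD=main@C [fix=A main=C]
After op 6 (reset): HEAD=main@B [fix=A main=B]
After op 7 (commit): HEAD=main@D [fix=A main=D]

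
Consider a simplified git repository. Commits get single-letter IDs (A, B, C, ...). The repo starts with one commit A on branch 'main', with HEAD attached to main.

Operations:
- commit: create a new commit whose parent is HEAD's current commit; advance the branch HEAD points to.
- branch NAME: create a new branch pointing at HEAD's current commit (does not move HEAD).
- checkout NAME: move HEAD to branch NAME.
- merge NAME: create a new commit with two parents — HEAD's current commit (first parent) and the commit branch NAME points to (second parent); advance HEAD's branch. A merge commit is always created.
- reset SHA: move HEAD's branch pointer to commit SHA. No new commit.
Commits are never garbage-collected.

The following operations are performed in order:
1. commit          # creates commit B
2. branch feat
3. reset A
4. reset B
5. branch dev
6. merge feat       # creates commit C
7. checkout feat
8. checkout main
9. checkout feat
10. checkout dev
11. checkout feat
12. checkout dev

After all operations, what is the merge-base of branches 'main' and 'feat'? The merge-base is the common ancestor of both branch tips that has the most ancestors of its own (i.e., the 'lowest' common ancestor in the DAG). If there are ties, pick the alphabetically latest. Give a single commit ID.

After op 1 (commit): HEAD=main@B [main=B]
After op 2 (branch): HEAD=main@B [feat=B main=B]
After op 3 (reset): HEAD=main@A [feat=B main=A]
After op 4 (reset): HEAD=main@B [feat=B main=B]
After op 5 (branch): HEAD=main@B [dev=B feat=B main=B]
After op 6 (merge): HEAD=main@C [dev=B feat=B main=C]
After op 7 (checkout): HEAD=feat@B [dev=B feat=B main=C]
After op 8 (checkout): HEAD=main@C [dev=B feat=B main=C]
After op 9 (checkout): HEAD=feat@B [dev=B feat=B main=C]
After op 10 (checkout): HEAD=dev@B [dev=B feat=B main=C]
After op 11 (checkout): HEAD=feat@B [dev=B feat=B main=C]
After op 12 (checkout): HEAD=dev@B [dev=B feat=B main=C]
ancestors(main=C): ['A', 'B', 'C']
ancestors(feat=B): ['A', 'B']
common: ['A', 'B']

Answer: B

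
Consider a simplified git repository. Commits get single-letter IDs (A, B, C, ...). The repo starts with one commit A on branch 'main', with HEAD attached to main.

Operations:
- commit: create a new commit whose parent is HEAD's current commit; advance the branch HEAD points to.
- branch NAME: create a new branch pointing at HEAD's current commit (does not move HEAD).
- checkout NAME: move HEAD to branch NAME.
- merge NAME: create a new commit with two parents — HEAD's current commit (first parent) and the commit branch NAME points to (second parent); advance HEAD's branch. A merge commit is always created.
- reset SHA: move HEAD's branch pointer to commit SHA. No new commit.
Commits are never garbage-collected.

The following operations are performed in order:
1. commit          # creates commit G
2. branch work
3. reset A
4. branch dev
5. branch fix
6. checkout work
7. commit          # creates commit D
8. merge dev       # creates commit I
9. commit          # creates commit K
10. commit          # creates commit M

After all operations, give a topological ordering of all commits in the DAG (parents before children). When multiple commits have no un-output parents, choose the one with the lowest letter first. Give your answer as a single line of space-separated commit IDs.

Answer: A G D I K M

Derivation:
After op 1 (commit): HEAD=main@G [main=G]
After op 2 (branch): HEAD=main@G [main=G work=G]
After op 3 (reset): HEAD=main@A [main=A work=G]
After op 4 (branch): HEAD=main@A [dev=A main=A work=G]
After op 5 (branch): HEAD=main@A [dev=A fix=A main=A work=G]
After op 6 (checkout): HEAD=work@G [dev=A fix=A main=A work=G]
After op 7 (commit): HEAD=work@D [dev=A fix=A main=A work=D]
After op 8 (merge): HEAD=work@I [dev=A fix=A main=A work=I]
After op 9 (commit): HEAD=work@K [dev=A fix=A main=A work=K]
After op 10 (commit): HEAD=work@M [dev=A fix=A main=A work=M]
commit A: parents=[]
commit D: parents=['G']
commit G: parents=['A']
commit I: parents=['D', 'A']
commit K: parents=['I']
commit M: parents=['K']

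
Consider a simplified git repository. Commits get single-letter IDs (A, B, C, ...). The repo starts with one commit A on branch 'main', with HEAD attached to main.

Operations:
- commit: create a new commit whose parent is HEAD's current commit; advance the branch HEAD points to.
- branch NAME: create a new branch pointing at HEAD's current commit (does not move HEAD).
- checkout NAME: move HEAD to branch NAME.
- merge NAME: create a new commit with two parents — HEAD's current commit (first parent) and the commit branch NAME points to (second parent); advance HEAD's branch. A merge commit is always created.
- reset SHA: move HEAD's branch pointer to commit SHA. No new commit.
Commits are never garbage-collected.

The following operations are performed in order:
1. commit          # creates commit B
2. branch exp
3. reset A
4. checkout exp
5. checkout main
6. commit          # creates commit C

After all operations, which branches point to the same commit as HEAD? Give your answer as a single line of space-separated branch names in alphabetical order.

Answer: main

Derivation:
After op 1 (commit): HEAD=main@B [main=B]
After op 2 (branch): HEAD=main@B [exp=B main=B]
After op 3 (reset): HEAD=main@A [exp=B main=A]
After op 4 (checkout): HEAD=exp@B [exp=B main=A]
After op 5 (checkout): HEAD=main@A [exp=B main=A]
After op 6 (commit): HEAD=main@C [exp=B main=C]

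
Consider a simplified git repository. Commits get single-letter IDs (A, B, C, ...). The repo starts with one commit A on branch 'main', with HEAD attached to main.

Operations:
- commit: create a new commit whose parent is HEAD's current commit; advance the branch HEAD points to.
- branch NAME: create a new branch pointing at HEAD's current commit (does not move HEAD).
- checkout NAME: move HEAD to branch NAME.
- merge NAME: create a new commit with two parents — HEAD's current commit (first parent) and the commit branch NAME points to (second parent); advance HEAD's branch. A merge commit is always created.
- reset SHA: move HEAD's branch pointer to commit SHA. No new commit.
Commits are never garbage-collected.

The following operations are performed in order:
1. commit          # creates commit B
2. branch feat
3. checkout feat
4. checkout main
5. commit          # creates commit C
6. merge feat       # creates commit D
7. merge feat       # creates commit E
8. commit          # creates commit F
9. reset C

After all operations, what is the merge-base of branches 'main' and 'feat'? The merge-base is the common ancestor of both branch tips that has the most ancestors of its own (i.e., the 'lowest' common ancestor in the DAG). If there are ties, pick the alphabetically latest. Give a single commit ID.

After op 1 (commit): HEAD=main@B [main=B]
After op 2 (branch): HEAD=main@B [feat=B main=B]
After op 3 (checkout): HEAD=feat@B [feat=B main=B]
After op 4 (checkout): HEAD=main@B [feat=B main=B]
After op 5 (commit): HEAD=main@C [feat=B main=C]
After op 6 (merge): HEAD=main@D [feat=B main=D]
After op 7 (merge): HEAD=main@E [feat=B main=E]
After op 8 (commit): HEAD=main@F [feat=B main=F]
After op 9 (reset): HEAD=main@C [feat=B main=C]
ancestors(main=C): ['A', 'B', 'C']
ancestors(feat=B): ['A', 'B']
common: ['A', 'B']

Answer: B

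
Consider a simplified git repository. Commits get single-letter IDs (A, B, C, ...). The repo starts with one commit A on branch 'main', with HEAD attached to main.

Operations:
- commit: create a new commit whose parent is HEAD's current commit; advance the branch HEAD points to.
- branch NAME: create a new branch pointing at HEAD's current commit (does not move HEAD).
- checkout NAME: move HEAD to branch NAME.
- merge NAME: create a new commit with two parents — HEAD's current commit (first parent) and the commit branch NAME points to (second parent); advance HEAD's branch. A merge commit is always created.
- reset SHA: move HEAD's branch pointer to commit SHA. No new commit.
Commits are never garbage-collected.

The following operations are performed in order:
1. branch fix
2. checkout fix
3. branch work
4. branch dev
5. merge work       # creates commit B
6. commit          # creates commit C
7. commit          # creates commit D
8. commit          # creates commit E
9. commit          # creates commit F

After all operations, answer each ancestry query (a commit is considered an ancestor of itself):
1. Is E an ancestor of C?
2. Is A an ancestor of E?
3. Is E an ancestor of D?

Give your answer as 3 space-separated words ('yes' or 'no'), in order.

Answer: no yes no

Derivation:
After op 1 (branch): HEAD=main@A [fix=A main=A]
After op 2 (checkout): HEAD=fix@A [fix=A main=A]
After op 3 (branch): HEAD=fix@A [fix=A main=A work=A]
After op 4 (branch): HEAD=fix@A [dev=A fix=A main=A work=A]
After op 5 (merge): HEAD=fix@B [dev=A fix=B main=A work=A]
After op 6 (commit): HEAD=fix@C [dev=A fix=C main=A work=A]
After op 7 (commit): HEAD=fix@D [dev=A fix=D main=A work=A]
After op 8 (commit): HEAD=fix@E [dev=A fix=E main=A work=A]
After op 9 (commit): HEAD=fix@F [dev=A fix=F main=A work=A]
ancestors(C) = {A,B,C}; E in? no
ancestors(E) = {A,B,C,D,E}; A in? yes
ancestors(D) = {A,B,C,D}; E in? no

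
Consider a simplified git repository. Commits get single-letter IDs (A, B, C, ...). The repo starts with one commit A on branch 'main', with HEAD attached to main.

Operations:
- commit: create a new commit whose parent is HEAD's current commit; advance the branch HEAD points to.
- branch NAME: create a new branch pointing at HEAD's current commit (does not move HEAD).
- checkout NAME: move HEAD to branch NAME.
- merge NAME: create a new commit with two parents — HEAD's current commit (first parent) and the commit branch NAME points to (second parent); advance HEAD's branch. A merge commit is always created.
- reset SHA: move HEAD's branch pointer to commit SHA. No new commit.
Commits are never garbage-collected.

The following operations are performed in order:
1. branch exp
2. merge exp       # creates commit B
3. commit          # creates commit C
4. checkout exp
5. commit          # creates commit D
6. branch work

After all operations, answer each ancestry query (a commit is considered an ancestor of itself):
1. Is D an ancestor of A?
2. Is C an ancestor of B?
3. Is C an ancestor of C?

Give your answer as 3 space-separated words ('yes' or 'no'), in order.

Answer: no no yes

Derivation:
After op 1 (branch): HEAD=main@A [exp=A main=A]
After op 2 (merge): HEAD=main@B [exp=A main=B]
After op 3 (commit): HEAD=main@C [exp=A main=C]
After op 4 (checkout): HEAD=exp@A [exp=A main=C]
After op 5 (commit): HEAD=exp@D [exp=D main=C]
After op 6 (branch): HEAD=exp@D [exp=D main=C work=D]
ancestors(A) = {A}; D in? no
ancestors(B) = {A,B}; C in? no
ancestors(C) = {A,B,C}; C in? yes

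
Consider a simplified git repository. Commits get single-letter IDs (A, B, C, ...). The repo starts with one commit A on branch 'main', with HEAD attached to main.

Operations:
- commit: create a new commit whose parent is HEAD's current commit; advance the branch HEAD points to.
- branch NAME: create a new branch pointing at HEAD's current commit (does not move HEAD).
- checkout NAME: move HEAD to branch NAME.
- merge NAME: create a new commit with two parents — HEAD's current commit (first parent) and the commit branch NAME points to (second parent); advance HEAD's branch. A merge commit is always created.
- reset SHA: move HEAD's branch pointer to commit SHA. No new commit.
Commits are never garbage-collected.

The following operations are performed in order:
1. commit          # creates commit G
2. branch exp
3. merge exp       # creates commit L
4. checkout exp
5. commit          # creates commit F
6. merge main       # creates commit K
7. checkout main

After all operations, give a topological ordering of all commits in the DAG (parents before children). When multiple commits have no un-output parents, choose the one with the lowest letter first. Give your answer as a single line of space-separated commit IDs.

Answer: A G F L K

Derivation:
After op 1 (commit): HEAD=main@G [main=G]
After op 2 (branch): HEAD=main@G [exp=G main=G]
After op 3 (merge): HEAD=main@L [exp=G main=L]
After op 4 (checkout): HEAD=exp@G [exp=G main=L]
After op 5 (commit): HEAD=exp@F [exp=F main=L]
After op 6 (merge): HEAD=exp@K [exp=K main=L]
After op 7 (checkout): HEAD=main@L [exp=K main=L]
commit A: parents=[]
commit F: parents=['G']
commit G: parents=['A']
commit K: parents=['F', 'L']
commit L: parents=['G', 'G']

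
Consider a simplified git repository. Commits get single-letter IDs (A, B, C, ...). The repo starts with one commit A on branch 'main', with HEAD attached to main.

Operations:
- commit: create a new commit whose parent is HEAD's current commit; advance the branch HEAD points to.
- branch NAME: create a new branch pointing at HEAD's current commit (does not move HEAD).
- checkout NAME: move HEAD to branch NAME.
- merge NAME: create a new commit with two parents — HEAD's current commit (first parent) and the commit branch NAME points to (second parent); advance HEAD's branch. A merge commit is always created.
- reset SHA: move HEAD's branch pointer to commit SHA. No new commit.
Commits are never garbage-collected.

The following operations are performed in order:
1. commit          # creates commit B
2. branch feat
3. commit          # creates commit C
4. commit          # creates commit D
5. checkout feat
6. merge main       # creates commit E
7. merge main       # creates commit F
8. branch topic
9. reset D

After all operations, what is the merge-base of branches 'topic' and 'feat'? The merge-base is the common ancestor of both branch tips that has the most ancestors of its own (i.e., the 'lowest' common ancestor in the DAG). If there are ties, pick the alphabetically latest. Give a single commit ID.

After op 1 (commit): HEAD=main@B [main=B]
After op 2 (branch): HEAD=main@B [feat=B main=B]
After op 3 (commit): HEAD=main@C [feat=B main=C]
After op 4 (commit): HEAD=main@D [feat=B main=D]
After op 5 (checkout): HEAD=feat@B [feat=B main=D]
After op 6 (merge): HEAD=feat@E [feat=E main=D]
After op 7 (merge): HEAD=feat@F [feat=F main=D]
After op 8 (branch): HEAD=feat@F [feat=F main=D topic=F]
After op 9 (reset): HEAD=feat@D [feat=D main=D topic=F]
ancestors(topic=F): ['A', 'B', 'C', 'D', 'E', 'F']
ancestors(feat=D): ['A', 'B', 'C', 'D']
common: ['A', 'B', 'C', 'D']

Answer: D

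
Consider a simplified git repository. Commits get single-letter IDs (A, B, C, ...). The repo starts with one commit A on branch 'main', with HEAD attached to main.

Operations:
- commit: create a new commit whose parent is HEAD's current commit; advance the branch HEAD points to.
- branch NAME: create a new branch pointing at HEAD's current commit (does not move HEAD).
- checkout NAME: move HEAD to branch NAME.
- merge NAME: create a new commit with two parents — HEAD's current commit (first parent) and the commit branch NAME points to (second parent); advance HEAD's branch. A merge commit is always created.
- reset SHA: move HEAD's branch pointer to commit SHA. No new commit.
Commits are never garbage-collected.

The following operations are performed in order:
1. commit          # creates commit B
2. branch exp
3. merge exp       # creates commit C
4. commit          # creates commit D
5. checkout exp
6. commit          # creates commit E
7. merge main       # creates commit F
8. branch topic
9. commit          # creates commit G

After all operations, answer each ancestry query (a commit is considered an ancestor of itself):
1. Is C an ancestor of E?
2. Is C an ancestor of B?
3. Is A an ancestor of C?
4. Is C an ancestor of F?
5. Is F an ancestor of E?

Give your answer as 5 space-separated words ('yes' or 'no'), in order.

After op 1 (commit): HEAD=main@B [main=B]
After op 2 (branch): HEAD=main@B [exp=B main=B]
After op 3 (merge): HEAD=main@C [exp=B main=C]
After op 4 (commit): HEAD=main@D [exp=B main=D]
After op 5 (checkout): HEAD=exp@B [exp=B main=D]
After op 6 (commit): HEAD=exp@E [exp=E main=D]
After op 7 (merge): HEAD=exp@F [exp=F main=D]
After op 8 (branch): HEAD=exp@F [exp=F main=D topic=F]
After op 9 (commit): HEAD=exp@G [exp=G main=D topic=F]
ancestors(E) = {A,B,E}; C in? no
ancestors(B) = {A,B}; C in? no
ancestors(C) = {A,B,C}; A in? yes
ancestors(F) = {A,B,C,D,E,F}; C in? yes
ancestors(E) = {A,B,E}; F in? no

Answer: no no yes yes no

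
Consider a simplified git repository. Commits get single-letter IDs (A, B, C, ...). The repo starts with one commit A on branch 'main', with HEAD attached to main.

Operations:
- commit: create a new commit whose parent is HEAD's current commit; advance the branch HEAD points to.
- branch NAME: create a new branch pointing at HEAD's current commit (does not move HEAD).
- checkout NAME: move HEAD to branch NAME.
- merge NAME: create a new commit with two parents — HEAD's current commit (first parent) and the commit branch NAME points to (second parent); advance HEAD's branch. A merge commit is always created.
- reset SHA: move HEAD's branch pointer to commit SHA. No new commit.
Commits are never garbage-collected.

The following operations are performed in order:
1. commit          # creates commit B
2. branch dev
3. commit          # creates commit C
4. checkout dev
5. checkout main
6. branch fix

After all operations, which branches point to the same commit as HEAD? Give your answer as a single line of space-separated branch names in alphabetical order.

Answer: fix main

Derivation:
After op 1 (commit): HEAD=main@B [main=B]
After op 2 (branch): HEAD=main@B [dev=B main=B]
After op 3 (commit): HEAD=main@C [dev=B main=C]
After op 4 (checkout): HEAD=dev@B [dev=B main=C]
After op 5 (checkout): HEAD=main@C [dev=B main=C]
After op 6 (branch): HEAD=main@C [dev=B fix=C main=C]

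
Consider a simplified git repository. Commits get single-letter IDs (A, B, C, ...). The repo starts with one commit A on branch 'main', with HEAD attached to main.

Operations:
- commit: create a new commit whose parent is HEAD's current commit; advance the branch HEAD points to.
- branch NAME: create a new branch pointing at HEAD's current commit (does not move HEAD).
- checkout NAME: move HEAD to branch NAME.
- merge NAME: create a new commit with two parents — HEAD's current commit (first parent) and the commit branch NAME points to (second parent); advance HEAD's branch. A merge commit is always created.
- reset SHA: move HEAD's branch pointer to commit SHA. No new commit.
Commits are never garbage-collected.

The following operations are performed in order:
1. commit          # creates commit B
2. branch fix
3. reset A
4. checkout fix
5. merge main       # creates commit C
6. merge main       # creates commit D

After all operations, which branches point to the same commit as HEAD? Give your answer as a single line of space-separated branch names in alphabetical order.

After op 1 (commit): HEAD=main@B [main=B]
After op 2 (branch): HEAD=main@B [fix=B main=B]
After op 3 (reset): HEAD=main@A [fix=B main=A]
After op 4 (checkout): HEAD=fix@B [fix=B main=A]
After op 5 (merge): HEAD=fix@C [fix=C main=A]
After op 6 (merge): HEAD=fix@D [fix=D main=A]

Answer: fix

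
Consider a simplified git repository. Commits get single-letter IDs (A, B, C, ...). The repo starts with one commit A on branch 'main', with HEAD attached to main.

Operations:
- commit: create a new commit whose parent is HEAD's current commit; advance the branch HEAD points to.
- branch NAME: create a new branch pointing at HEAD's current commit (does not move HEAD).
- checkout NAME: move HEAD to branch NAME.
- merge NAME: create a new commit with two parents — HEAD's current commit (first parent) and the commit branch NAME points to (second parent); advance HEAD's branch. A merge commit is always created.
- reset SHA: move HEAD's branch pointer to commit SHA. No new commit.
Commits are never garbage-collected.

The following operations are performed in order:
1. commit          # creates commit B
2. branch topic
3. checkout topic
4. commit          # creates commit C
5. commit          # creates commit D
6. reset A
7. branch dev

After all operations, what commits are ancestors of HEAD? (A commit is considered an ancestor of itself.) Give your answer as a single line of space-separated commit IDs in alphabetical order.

After op 1 (commit): HEAD=main@B [main=B]
After op 2 (branch): HEAD=main@B [main=B topic=B]
After op 3 (checkout): HEAD=topic@B [main=B topic=B]
After op 4 (commit): HEAD=topic@C [main=B topic=C]
After op 5 (commit): HEAD=topic@D [main=B topic=D]
After op 6 (reset): HEAD=topic@A [main=B topic=A]
After op 7 (branch): HEAD=topic@A [dev=A main=B topic=A]

Answer: A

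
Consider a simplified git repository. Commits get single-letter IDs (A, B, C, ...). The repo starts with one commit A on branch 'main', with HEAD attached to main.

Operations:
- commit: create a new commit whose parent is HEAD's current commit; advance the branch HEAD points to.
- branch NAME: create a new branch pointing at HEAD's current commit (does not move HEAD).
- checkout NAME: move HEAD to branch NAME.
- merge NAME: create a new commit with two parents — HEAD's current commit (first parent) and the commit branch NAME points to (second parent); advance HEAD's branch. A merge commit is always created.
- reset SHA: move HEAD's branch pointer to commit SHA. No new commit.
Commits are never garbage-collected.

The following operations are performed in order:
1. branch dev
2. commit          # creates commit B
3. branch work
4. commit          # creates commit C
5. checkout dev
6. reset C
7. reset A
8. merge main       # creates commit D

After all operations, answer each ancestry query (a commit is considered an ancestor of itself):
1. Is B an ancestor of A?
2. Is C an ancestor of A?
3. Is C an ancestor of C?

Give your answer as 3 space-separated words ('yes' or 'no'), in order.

Answer: no no yes

Derivation:
After op 1 (branch): HEAD=main@A [dev=A main=A]
After op 2 (commit): HEAD=main@B [dev=A main=B]
After op 3 (branch): HEAD=main@B [dev=A main=B work=B]
After op 4 (commit): HEAD=main@C [dev=A main=C work=B]
After op 5 (checkout): HEAD=dev@A [dev=A main=C work=B]
After op 6 (reset): HEAD=dev@C [dev=C main=C work=B]
After op 7 (reset): HEAD=dev@A [dev=A main=C work=B]
After op 8 (merge): HEAD=dev@D [dev=D main=C work=B]
ancestors(A) = {A}; B in? no
ancestors(A) = {A}; C in? no
ancestors(C) = {A,B,C}; C in? yes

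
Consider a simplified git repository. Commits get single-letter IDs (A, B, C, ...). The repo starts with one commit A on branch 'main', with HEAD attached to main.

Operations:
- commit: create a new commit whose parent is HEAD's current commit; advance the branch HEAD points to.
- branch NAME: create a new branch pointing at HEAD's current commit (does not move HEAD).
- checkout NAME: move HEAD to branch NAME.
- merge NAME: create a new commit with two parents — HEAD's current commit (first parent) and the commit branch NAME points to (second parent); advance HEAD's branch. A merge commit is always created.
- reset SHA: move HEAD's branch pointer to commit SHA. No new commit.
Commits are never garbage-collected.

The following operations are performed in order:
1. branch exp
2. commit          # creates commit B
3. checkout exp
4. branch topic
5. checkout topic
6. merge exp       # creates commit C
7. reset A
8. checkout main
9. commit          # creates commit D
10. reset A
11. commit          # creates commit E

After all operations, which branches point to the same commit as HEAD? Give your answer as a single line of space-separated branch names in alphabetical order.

After op 1 (branch): HEAD=main@A [exp=A main=A]
After op 2 (commit): HEAD=main@B [exp=A main=B]
After op 3 (checkout): HEAD=exp@A [exp=A main=B]
After op 4 (branch): HEAD=exp@A [exp=A main=B topic=A]
After op 5 (checkout): HEAD=topic@A [exp=A main=B topic=A]
After op 6 (merge): HEAD=topic@C [exp=A main=B topic=C]
After op 7 (reset): HEAD=topic@A [exp=A main=B topic=A]
After op 8 (checkout): HEAD=main@B [exp=A main=B topic=A]
After op 9 (commit): HEAD=main@D [exp=A main=D topic=A]
After op 10 (reset): HEAD=main@A [exp=A main=A topic=A]
After op 11 (commit): HEAD=main@E [exp=A main=E topic=A]

Answer: main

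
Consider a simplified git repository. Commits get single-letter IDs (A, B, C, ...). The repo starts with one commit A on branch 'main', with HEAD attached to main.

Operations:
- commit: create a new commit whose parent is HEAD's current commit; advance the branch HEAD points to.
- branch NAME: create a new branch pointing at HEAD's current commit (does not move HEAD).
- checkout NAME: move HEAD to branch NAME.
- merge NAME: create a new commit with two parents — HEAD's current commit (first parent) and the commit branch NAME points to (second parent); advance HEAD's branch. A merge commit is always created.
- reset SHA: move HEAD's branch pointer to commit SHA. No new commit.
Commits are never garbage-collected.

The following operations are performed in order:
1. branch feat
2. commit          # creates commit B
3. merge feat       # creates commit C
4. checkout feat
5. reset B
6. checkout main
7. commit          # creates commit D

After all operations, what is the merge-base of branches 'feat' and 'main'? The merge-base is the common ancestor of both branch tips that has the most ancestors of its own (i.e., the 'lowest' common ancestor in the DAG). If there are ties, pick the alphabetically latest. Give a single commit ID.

After op 1 (branch): HEAD=main@A [feat=A main=A]
After op 2 (commit): HEAD=main@B [feat=A main=B]
After op 3 (merge): HEAD=main@C [feat=A main=C]
After op 4 (checkout): HEAD=feat@A [feat=A main=C]
After op 5 (reset): HEAD=feat@B [feat=B main=C]
After op 6 (checkout): HEAD=main@C [feat=B main=C]
After op 7 (commit): HEAD=main@D [feat=B main=D]
ancestors(feat=B): ['A', 'B']
ancestors(main=D): ['A', 'B', 'C', 'D']
common: ['A', 'B']

Answer: B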